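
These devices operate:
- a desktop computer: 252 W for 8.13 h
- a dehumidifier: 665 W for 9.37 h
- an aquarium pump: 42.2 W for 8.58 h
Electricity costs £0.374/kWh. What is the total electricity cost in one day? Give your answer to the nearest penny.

desktop computer: 252 W × 8.13 h = 2,049 Wh = 2.049 kWh
dehumidifier: 665 W × 9.37 h = 6,231 Wh = 6.231 kWh
aquarium pump: 42.2 W × 8.58 h = 362 Wh = 0.3621 kWh
Total energy = 2.049 + 6.231 + 0.3621 = 8.642 kWh
Cost = 8.642 kWh × £0.374 = £3.23

£3.23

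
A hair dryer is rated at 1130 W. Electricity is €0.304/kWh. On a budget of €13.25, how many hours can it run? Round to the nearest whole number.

39 h

Energy budget = €13.25 / €0.304 per kWh = 43.59 kWh = 43,586 Wh
Runtime = 43,586 Wh / 1130 W = 38.57 h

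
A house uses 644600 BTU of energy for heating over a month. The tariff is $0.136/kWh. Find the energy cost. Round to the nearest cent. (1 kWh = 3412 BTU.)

644600 BTU × (0.00029308 kWh/BTU) = 188.9 kWh
Cost = 188.9 kWh × $0.136/kWh = $25.69

$25.69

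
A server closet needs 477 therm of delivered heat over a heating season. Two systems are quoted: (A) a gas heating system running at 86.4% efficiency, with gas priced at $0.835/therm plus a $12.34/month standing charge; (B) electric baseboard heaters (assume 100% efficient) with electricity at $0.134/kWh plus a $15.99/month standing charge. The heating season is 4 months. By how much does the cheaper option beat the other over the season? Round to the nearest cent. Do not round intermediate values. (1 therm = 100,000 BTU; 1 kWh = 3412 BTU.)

Heat load = 477 therm × 100,000 = 47,700,000 BTU
Gas: input = 47,700,000 / 0.864 = 55,208,333 BTU = 552.1 therm → 552.1 × $0.835 = $460.99; + 4 × $12.34 standing = $510.35
Electric: 47,700,000 BTU / 3412 = 13,980 kWh → × $0.134 = $1,873.33; + 4 × $15.99 standing = $1,937.29
Difference = |$510.35 − $1,937.29| = $1,426.94

$1426.94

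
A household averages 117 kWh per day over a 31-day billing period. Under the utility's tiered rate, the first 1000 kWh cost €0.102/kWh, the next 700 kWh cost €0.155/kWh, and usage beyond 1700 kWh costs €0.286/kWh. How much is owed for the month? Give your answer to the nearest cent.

Usage = 117 kWh/day × 31 days = 3627 kWh
First 1000 kWh × €0.102 = €102.00
Next 700 kWh × €0.155 = €108.50
Remaining 1927 kWh × €0.286 = €551.12
Total = €761.62

€761.62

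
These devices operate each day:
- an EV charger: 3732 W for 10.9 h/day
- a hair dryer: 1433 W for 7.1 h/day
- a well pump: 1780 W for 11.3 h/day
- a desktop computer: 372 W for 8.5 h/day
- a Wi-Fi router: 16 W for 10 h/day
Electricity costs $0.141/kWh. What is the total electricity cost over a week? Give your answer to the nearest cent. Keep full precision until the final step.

EV charger: 3732 W × 10.9 h × 7 d = 284,752 Wh = 284.8 kWh
hair dryer: 1433 W × 7.1 h × 7 d = 71,220 Wh = 71.22 kWh
well pump: 1780 W × 11.3 h × 7 d = 140,798 Wh = 140.8 kWh
desktop computer: 372 W × 8.5 h × 7 d = 22,134 Wh = 22.13 kWh
Wi-Fi router: 16 W × 10 h × 7 d = 1,120 Wh = 1.12 kWh
Total energy = 284.8 + 71.22 + 140.8 + 22.13 + 1.12 = 520 kWh
Cost = 520 kWh × $0.141 = $73.32

$73.32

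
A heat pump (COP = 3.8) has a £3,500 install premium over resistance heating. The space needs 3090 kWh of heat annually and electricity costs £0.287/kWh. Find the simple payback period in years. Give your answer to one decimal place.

5.4 years

Resistance: 3090 kWh × £0.287 = £886.83/yr
Heat pump: 3090 / 3.8 = 813.2 kWh in → × £0.287 = £233.38/yr
Annual savings = £653.45
Payback = £3,500 / £653.45 = 5.36 years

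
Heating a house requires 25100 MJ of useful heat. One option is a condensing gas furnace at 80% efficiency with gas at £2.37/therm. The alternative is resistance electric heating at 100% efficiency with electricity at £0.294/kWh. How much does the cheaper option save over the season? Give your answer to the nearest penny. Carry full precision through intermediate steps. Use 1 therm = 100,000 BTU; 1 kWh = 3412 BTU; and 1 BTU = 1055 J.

£1345.20

Heat load = 25100 MJ = 25,100,000,000 J / 1055 = 23,791,469 BTU
Gas: input = 23,791,469 / 0.800 = 29,739,336 BTU = 297.4 therm → 297.4 × £2.37 = £704.82
Electric: 23,791,469 BTU / 3412 = 6,973 kWh → × £0.294 = £2,050.03
Difference = |£704.82 − £2,050.03| = £1,345.20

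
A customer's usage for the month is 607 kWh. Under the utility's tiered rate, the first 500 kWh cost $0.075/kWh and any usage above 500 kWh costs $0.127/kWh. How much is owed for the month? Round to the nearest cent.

$51.09

First 500 kWh × $0.075 = $37.50
Remaining 107 kWh × $0.127 = $13.59
Total = $51.09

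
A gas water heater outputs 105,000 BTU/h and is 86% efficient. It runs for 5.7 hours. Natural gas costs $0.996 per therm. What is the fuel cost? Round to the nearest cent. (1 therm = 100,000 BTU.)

$6.93

Heat delivered = 105,000 BTU/h × 5.7 h = 598,500 BTU
Gas input = 598,500 / 0.86 = 695,930 BTU
= 695,930 / 100,000 = 6.959 therm
Cost = 6.959 × $0.996/therm = $6.93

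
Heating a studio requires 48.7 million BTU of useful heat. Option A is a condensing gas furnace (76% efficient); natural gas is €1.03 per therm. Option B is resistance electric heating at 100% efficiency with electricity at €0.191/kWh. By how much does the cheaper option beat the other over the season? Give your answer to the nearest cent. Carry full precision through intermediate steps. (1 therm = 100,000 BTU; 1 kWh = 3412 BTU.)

€2066.16

Heat load = 48.7 × 10⁶ BTU = 48,700,000 BTU
Gas: input = 48,700,000 / 0.76 = 64,078,947 BTU = 640.8 therm → 640.8 × €1.03 = €660.01
Electric: 48,700,000 BTU / 3412 = 14,270 kWh → × €0.191 = €2,726.17
Difference = |€660.01 − €2,726.17| = €2,066.16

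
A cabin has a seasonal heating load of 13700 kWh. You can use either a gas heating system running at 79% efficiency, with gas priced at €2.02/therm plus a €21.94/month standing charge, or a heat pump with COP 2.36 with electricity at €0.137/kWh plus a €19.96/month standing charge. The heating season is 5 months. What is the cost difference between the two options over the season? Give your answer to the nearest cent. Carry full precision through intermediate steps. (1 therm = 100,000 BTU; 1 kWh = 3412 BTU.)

€409.84

Heat load = 13700 kWh × 3412 = 46,744,400 BTU
Gas: input = 46,744,400 / 0.79 = 59,170,127 BTU = 591.7 therm → 591.7 × €2.02 = €1,195.24; + 5 × €21.94 standing = €1,304.94
Heat pump: 46,744,400 BTU / 3412 = 13,700 kWh heat; / 2.36 = 5,805 kWh in → × €0.137 = €795.30; + 5 × €19.96 standing = €895.10
Difference = |€1,304.94 − €895.10| = €409.84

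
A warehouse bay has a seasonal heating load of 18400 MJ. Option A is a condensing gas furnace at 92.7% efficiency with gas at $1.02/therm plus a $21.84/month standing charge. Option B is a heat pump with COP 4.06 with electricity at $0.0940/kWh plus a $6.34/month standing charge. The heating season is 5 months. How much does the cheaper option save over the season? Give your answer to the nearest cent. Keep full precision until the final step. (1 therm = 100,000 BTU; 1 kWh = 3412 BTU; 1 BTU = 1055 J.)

Heat load = 18400 MJ = 18,400,000,000 J / 1055 = 17,440,758 BTU
Gas: input = 17,440,758 / 0.927 = 18,814,194 BTU = 188.1 therm → 188.1 × $1.02 = $191.90; + 5 × $21.84 standing = $301.10
Heat pump: 17,440,758 BTU / 3412 = 5,112 kWh heat; / 4.06 = 1,259 kWh in → × $0.0940 = $118.35; + 5 × $6.34 standing = $150.05
Difference = |$301.10 − $150.05| = $151.06

$151.06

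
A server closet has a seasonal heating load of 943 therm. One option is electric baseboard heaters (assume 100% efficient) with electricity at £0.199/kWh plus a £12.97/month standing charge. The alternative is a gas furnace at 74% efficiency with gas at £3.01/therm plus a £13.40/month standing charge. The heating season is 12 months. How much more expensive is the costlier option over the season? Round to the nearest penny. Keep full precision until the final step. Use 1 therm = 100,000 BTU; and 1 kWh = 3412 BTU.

Heat load = 943 therm × 100,000 = 94,300,000 BTU
Gas: input = 94,300,000 / 0.74 = 127,432,432 BTU = 1,274 therm → 1,274 × £3.01 = £3,835.72; + 12 × £13.40 standing = £3,996.52
Electric: 94,300,000 BTU / 3412 = 27,640 kWh → × £0.199 = £5,499.91; + 12 × £12.97 standing = £5,655.55
Difference = |£3,996.52 − £5,655.55| = £1,659.04

£1659.04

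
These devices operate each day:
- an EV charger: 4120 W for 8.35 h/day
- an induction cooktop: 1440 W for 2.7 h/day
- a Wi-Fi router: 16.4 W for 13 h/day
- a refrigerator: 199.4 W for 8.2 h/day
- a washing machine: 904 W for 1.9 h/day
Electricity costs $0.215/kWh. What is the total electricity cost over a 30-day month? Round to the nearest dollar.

EV charger: 4120 W × 8.35 h × 30 d = 1,032,060 Wh = 1,032 kWh
induction cooktop: 1440 W × 2.7 h × 30 d = 116,640 Wh = 116.6 kWh
Wi-Fi router: 16.4 W × 13 h × 30 d = 6,396 Wh = 6.396 kWh
refrigerator: 199.4 W × 8.2 h × 30 d = 49,052 Wh = 49.05 kWh
washing machine: 904 W × 1.9 h × 30 d = 51,528 Wh = 51.53 kWh
Total energy = 1,032 + 116.6 + 6.396 + 49.05 + 51.53 = 1,256 kWh
Cost = 1,256 kWh × $0.215 = $269.97 ≈ $270

$270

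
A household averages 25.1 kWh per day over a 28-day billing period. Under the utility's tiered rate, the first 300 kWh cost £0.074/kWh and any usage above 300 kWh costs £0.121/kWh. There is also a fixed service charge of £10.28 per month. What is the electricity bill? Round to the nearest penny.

£81.22

Usage = 25.1 kWh/day × 28 days = 702.8 kWh
First 300 kWh × £0.074 = £22.20
Remaining 402.8 kWh × £0.121 = £48.74
Energy charge = £70.94; + service £10.28 = £81.22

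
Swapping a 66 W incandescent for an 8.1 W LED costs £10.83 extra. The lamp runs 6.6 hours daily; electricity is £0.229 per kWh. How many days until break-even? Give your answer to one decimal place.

Power saved = 66 − 8.1 = 57.9 W
Daily energy saved = 57.9 W × 6.6 h = 382.1 Wh = 0.38214 kWh
Daily savings = 0.38214 × £0.229 = £0.0875
Payback = £10.83 / £0.0875 per day = 123.8 days

123.8 days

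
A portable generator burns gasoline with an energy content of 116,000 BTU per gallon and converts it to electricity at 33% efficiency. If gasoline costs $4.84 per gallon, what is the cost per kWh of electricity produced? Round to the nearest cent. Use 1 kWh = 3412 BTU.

$0.43

Electrical output per gallon = 116,000 BTU × 0.33 / 3412 BTU/kWh = 11.22 kWh
Cost per kWh = $4.84 / 11.22 kWh = $0.431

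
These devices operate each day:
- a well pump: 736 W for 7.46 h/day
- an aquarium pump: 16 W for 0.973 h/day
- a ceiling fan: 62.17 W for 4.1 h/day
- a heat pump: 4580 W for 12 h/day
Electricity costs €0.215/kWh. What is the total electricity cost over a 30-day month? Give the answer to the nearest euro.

€392

well pump: 736 W × 7.46 h × 30 d = 164,717 Wh = 164.7 kWh
aquarium pump: 16 W × 0.973 h × 30 d = 467 Wh = 0.467 kWh
ceiling fan: 62.17 W × 4.1 h × 30 d = 7,647 Wh = 7.647 kWh
heat pump: 4580 W × 12 h × 30 d = 1,648,800 Wh = 1,649 kWh
Total energy = 164.7 + 0.467 + 7.647 + 1,649 = 1,822 kWh
Cost = 1,822 kWh × €0.215 = €391.65 ≈ €392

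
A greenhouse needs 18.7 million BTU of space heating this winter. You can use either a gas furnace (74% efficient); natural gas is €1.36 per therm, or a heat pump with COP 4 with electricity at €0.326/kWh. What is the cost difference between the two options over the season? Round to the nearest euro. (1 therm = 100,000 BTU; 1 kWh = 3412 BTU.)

Heat load = 18.7 × 10⁶ BTU = 18,700,000 BTU
Gas: input = 18,700,000 / 0.74 = 25,270,270 BTU = 252.7 therm → 252.7 × €1.36 = €343.68
Heat pump: 18,700,000 BTU / 3412 = 5,481 kWh heat; / 4 = 1,370 kWh in → × €0.326 = €446.67
Difference = |€343.68 − €446.67| = €103.00

€103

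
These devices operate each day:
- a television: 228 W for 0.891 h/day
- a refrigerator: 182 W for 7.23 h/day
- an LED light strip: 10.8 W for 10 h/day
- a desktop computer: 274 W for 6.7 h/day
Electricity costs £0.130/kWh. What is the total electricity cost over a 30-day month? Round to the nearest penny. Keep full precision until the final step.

television: 228 W × 0.891 h × 30 d = 6,094 Wh = 6.094 kWh
refrigerator: 182 W × 7.23 h × 30 d = 39,476 Wh = 39.48 kWh
LED light strip: 10.8 W × 10 h × 30 d = 3,240 Wh = 3.24 kWh
desktop computer: 274 W × 6.7 h × 30 d = 55,074 Wh = 55.07 kWh
Total energy = 6.094 + 39.48 + 3.24 + 55.07 = 103.9 kWh
Cost = 103.9 kWh × £0.130 = £13.50

£13.50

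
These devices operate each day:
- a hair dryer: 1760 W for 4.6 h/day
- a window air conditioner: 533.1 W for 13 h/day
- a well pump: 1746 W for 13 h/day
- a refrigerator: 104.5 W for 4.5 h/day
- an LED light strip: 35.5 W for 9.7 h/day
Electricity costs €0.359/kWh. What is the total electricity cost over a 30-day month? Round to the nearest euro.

€415

hair dryer: 1760 W × 4.6 h × 30 d = 242,880 Wh = 242.9 kWh
window air conditioner: 533.1 W × 13 h × 30 d = 207,909 Wh = 207.9 kWh
well pump: 1746 W × 13 h × 30 d = 680,940 Wh = 680.9 kWh
refrigerator: 104.5 W × 4.5 h × 30 d = 14,108 Wh = 14.11 kWh
LED light strip: 35.5 W × 9.7 h × 30 d = 10,330 Wh = 10.33 kWh
Total energy = 242.9 + 207.9 + 680.9 + 14.11 + 10.33 = 1,156 kWh
Cost = 1,156 kWh × €0.359 = €415.06 ≈ €415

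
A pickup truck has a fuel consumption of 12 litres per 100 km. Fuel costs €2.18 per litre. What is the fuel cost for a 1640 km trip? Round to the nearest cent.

€429.02

Fuel = 12 L/100 km × 1640 km / 100 = 196.8 L
Cost = 196.8 L × €2.18/L = €429.02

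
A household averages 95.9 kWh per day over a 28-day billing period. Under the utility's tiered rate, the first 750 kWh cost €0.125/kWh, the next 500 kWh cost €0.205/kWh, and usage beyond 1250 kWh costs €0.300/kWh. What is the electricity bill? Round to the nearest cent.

Usage = 95.9 kWh/day × 28 days = 2685.2 kWh
First 750 kWh × €0.125 = €93.75
Next 500 kWh × €0.205 = €102.50
Remaining 1435.2 kWh × €0.300 = €430.56
Total = €626.81

€626.81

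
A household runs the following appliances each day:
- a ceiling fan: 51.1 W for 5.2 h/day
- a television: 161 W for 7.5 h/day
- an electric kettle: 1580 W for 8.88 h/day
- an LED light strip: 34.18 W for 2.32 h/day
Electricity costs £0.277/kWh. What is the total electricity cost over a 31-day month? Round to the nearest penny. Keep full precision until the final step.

ceiling fan: 51.1 W × 5.2 h × 31 d = 8,237 Wh = 8.237 kWh
television: 161 W × 7.5 h × 31 d = 37,432 Wh = 37.43 kWh
electric kettle: 1580 W × 8.88 h × 31 d = 434,942 Wh = 434.9 kWh
LED light strip: 34.18 W × 2.32 h × 31 d = 2,458 Wh = 2.458 kWh
Total energy = 8.237 + 37.43 + 434.9 + 2.458 = 483.1 kWh
Cost = 483.1 kWh × £0.277 = £133.81

£133.81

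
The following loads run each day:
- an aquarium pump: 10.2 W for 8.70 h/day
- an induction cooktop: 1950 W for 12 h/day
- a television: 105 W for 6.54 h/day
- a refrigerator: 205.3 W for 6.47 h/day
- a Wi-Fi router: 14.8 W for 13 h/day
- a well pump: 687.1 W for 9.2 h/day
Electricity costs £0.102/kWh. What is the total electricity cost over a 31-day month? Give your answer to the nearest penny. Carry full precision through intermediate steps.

aquarium pump: 10.2 W × 8.70 h × 31 d = 2,751 Wh = 2.751 kWh
induction cooktop: 1950 W × 12 h × 31 d = 725,400 Wh = 725.4 kWh
television: 105 W × 6.54 h × 31 d = 21,288 Wh = 21.29 kWh
refrigerator: 205.3 W × 6.47 h × 31 d = 41,177 Wh = 41.18 kWh
Wi-Fi router: 14.8 W × 13 h × 31 d = 5,964 Wh = 5.964 kWh
well pump: 687.1 W × 9.2 h × 31 d = 195,961 Wh = 196 kWh
Total energy = 2.751 + 725.4 + 21.29 + 41.18 + 5.964 + 196 = 992.5 kWh
Cost = 992.5 kWh × £0.102 = £101.24

£101.24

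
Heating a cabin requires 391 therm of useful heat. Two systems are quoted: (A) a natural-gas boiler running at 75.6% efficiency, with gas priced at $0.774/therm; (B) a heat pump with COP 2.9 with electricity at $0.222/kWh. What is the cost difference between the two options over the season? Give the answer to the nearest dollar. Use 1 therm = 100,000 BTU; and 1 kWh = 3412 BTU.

$477

Heat load = 391 therm × 100,000 = 39,100,000 BTU
Gas: input = 39,100,000 / 0.756 = 51,719,577 BTU = 517.2 therm → 517.2 × $0.774 = $400.31
Heat pump: 39,100,000 BTU / 3412 = 11,460 kWh heat; / 2.9 = 3,952 kWh in → × $0.222 = $877.25
Difference = |$400.31 − $877.25| = $476.94 ≈ $477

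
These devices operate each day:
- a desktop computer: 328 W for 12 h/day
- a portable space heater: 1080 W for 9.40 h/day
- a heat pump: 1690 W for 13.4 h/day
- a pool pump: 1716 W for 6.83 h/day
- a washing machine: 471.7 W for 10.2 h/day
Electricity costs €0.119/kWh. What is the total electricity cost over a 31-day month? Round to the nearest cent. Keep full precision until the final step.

desktop computer: 328 W × 12 h × 31 d = 122,016 Wh = 122 kWh
portable space heater: 1080 W × 9.40 h × 31 d = 314,712 Wh = 314.7 kWh
heat pump: 1690 W × 13.4 h × 31 d = 702,026 Wh = 702 kWh
pool pump: 1716 W × 6.83 h × 31 d = 363,329 Wh = 363.3 kWh
washing machine: 471.7 W × 10.2 h × 31 d = 149,152 Wh = 149.2 kWh
Total energy = 122 + 314.7 + 702 + 363.3 + 149.2 = 1,651 kWh
Cost = 1,651 kWh × €0.119 = €196.50

€196.50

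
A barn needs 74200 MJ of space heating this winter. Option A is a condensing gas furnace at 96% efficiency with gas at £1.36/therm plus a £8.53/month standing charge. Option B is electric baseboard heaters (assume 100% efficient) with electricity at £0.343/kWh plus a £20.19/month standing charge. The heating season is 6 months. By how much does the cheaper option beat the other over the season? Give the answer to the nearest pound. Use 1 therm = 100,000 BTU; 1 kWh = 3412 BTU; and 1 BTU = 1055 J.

Heat load = 74200 MJ = 74,200,000,000 J / 1055 = 70,331,754 BTU
Gas: input = 70,331,754 / 0.96 = 73,262,243 BTU = 732.6 therm → 732.6 × £1.36 = £996.37; + 6 × £8.53 standing = £1,047.55
Electric: 70,331,754 BTU / 3412 = 20,610 kWh → × £0.343 = £7,070.28; + 6 × £20.19 standing = £7,191.42
Difference = |£1,047.55 − £7,191.42| = £6,143.87 ≈ £6144

£6144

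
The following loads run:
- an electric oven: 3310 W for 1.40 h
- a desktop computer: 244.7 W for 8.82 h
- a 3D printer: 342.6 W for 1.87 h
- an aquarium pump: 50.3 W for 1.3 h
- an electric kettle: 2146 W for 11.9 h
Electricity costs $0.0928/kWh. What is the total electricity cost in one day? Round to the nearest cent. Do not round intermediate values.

electric oven: 3310 W × 1.40 h = 4,634 Wh = 4.634 kWh
desktop computer: 244.7 W × 8.82 h = 2,158 Wh = 2.158 kWh
3D printer: 342.6 W × 1.87 h = 641 Wh = 0.6407 kWh
aquarium pump: 50.3 W × 1.3 h = 65 Wh = 0.06539 kWh
electric kettle: 2146 W × 11.9 h = 25,537 Wh = 25.54 kWh
Total energy = 4.634 + 2.158 + 0.6407 + 0.06539 + 25.54 = 33.04 kWh
Cost = 33.04 kWh × $0.0928 = $3.07

$3.07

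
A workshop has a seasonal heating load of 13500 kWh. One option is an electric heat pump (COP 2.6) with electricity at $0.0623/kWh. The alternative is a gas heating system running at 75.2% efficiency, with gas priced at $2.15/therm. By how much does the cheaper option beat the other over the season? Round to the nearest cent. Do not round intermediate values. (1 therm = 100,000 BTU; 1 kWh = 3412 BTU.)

Heat load = 13500 kWh × 3412 = 46,062,000 BTU
Gas: input = 46,062,000 / 0.752 = 61,252,660 BTU = 612.5 therm → 612.5 × $2.15 = $1,316.93
Heat pump: 46,062,000 BTU / 3412 = 13,500 kWh heat; / 2.6 = 5,192 kWh in → × $0.0623 = $323.48
Difference = |$1,316.93 − $323.48| = $993.45

$993.45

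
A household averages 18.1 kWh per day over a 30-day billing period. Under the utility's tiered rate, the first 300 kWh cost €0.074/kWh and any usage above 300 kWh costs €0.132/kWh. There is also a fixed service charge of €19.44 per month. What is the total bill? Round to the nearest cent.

Usage = 18.1 kWh/day × 30 days = 543 kWh
First 300 kWh × €0.074 = €22.20
Remaining 243 kWh × €0.132 = €32.08
Energy charge = €54.28; + service €19.44 = €73.72

€73.72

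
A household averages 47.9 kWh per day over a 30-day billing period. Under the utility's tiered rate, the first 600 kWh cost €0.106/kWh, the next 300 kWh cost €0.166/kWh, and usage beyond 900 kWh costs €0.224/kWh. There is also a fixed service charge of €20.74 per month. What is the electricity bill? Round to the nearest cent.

Usage = 47.9 kWh/day × 30 days = 1437 kWh
First 600 kWh × €0.106 = €63.60
Next 300 kWh × €0.166 = €49.80
Remaining 537 kWh × €0.224 = €120.29
Energy charge = €233.69; + service €20.74 = €254.43

€254.43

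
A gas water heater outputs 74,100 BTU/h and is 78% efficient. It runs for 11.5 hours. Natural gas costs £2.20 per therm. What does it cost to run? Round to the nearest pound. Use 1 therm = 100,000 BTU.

Heat delivered = 74,100 BTU/h × 11.5 h = 852,150 BTU
Gas input = 852,150 / 0.78 = 1,092,500 BTU
= 1,092,500 / 100,000 = 10.93 therm
Cost = 10.93 × £2.20/therm = £24.04 ≈ £24

£24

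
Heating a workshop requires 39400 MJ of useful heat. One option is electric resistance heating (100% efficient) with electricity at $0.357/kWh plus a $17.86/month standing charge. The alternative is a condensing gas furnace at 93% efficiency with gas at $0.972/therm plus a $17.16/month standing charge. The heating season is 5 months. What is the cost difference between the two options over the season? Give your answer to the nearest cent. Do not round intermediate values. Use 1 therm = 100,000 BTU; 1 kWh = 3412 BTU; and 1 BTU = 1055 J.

Heat load = 39400 MJ = 39,400,000,000 J / 1055 = 37,345,972 BTU
Gas: input = 37,345,972 / 0.93 = 40,156,959 BTU = 401.6 therm → 401.6 × $0.972 = $390.33; + 5 × $17.16 standing = $476.13
Electric: 37,345,972 BTU / 3412 = 10,950 kWh → × $0.357 = $3,907.54; + 5 × $17.86 standing = $3,996.84
Difference = |$476.13 − $3,996.84| = $3,520.71

$3520.71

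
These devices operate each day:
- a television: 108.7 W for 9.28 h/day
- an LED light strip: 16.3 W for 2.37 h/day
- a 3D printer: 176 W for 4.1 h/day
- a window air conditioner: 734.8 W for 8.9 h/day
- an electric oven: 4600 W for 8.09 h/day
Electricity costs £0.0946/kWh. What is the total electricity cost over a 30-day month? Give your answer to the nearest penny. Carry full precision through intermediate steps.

£129.19

television: 108.7 W × 9.28 h × 30 d = 30,262 Wh = 30.26 kWh
LED light strip: 16.3 W × 2.37 h × 30 d = 1,159 Wh = 1.159 kWh
3D printer: 176 W × 4.1 h × 30 d = 21,648 Wh = 21.65 kWh
window air conditioner: 734.8 W × 8.9 h × 30 d = 196,192 Wh = 196.2 kWh
electric oven: 4600 W × 8.09 h × 30 d = 1,116,420 Wh = 1,116 kWh
Total energy = 30.26 + 1.159 + 21.65 + 196.2 + 1,116 = 1,366 kWh
Cost = 1,366 kWh × £0.0946 = £129.19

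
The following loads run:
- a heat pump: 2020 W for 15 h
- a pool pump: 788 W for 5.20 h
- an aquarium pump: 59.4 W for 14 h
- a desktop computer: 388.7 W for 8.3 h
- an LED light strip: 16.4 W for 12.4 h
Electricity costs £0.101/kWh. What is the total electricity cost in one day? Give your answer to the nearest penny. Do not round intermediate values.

£3.90

heat pump: 2020 W × 15 h = 30,300 Wh = 30.3 kWh
pool pump: 788 W × 5.20 h = 4,098 Wh = 4.098 kWh
aquarium pump: 59.4 W × 14 h = 832 Wh = 0.8316 kWh
desktop computer: 388.7 W × 8.3 h = 3,226 Wh = 3.226 kWh
LED light strip: 16.4 W × 12.4 h = 203 Wh = 0.2034 kWh
Total energy = 30.3 + 4.098 + 0.8316 + 3.226 + 0.2034 = 38.66 kWh
Cost = 38.66 kWh × £0.101 = £3.90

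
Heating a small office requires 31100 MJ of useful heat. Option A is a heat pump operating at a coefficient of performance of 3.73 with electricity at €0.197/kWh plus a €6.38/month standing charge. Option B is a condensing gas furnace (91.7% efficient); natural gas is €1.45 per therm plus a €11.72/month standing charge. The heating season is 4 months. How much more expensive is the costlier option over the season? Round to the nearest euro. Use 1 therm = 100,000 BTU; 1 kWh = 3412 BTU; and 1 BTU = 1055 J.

Heat load = 31100 MJ = 31,100,000,000 J / 1055 = 29,478,673 BTU
Gas: input = 29,478,673 / 0.917 = 32,146,863 BTU = 321.5 therm → 321.5 × €1.45 = €466.13; + 4 × €11.72 standing = €513.01
Heat pump: 29,478,673 BTU / 3412 = 8,640 kWh heat; / 3.73 = 2,316 kWh in → × €0.197 = €456.31; + 4 × €6.38 standing = €481.83
Difference = |€513.01 − €481.83| = €31.18 ≈ €31

€31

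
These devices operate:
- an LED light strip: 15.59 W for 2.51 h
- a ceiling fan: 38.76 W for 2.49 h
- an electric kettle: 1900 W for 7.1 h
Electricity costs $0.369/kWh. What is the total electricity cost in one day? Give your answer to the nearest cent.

LED light strip: 15.59 W × 2.51 h = 39 Wh = 0.03913 kWh
ceiling fan: 38.76 W × 2.49 h = 97 Wh = 0.09651 kWh
electric kettle: 1900 W × 7.1 h = 13,490 Wh = 13.49 kWh
Total energy = 0.03913 + 0.09651 + 13.49 = 13.63 kWh
Cost = 13.63 kWh × $0.369 = $5.03

$5.03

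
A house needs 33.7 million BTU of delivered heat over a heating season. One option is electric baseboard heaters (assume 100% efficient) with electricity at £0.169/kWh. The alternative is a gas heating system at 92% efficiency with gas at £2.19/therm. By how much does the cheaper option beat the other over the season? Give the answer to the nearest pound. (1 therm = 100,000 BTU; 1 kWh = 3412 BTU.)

£867

Heat load = 33.7 × 10⁶ BTU = 33,700,000 BTU
Gas: input = 33,700,000 / 0.92 = 36,630,435 BTU = 366.3 therm → 366.3 × £2.19 = £802.21
Electric: 33,700,000 BTU / 3412 = 9,877 kWh → × £0.169 = £1,669.20
Difference = |£802.21 − £1,669.20| = £866.99 ≈ £867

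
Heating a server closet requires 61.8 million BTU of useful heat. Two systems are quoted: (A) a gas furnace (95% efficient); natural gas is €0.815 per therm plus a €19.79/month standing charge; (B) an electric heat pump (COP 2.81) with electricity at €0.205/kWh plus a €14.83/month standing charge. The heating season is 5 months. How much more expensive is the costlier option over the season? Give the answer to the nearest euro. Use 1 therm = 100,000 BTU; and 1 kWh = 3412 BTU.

Heat load = 61.8 × 10⁶ BTU = 61,800,000 BTU
Gas: input = 61,800,000 / 0.95 = 65,052,632 BTU = 650.5 therm → 650.5 × €0.815 = €530.18; + 5 × €19.79 standing = €629.13
Heat pump: 61,800,000 BTU / 3412 = 18,110 kWh heat; / 2.81 = 6,446 kWh in → × €0.205 = €1,321.38; + 5 × €14.83 standing = €1,395.53
Difference = |€629.13 − €1,395.53| = €766.40 ≈ €766

€766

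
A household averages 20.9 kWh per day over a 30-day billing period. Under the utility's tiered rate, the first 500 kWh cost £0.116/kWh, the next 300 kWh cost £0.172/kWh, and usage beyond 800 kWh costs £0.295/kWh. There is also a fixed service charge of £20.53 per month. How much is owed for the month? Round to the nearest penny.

£100.37

Usage = 20.9 kWh/day × 30 days = 627 kWh
First 500 kWh × £0.116 = £58.00
Next 127 kWh × £0.172 = £21.84
Remaining tier: 0 kWh (not reached)
Energy charge = £79.84; + service £20.53 = £100.37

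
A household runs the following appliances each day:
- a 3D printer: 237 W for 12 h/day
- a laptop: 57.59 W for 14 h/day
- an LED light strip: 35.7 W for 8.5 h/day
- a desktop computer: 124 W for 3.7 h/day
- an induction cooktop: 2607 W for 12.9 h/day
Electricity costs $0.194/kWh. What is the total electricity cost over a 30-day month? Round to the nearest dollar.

3D printer: 237 W × 12 h × 30 d = 85,320 Wh = 85.32 kWh
laptop: 57.59 W × 14 h × 30 d = 24,188 Wh = 24.19 kWh
LED light strip: 35.7 W × 8.5 h × 30 d = 9,104 Wh = 9.104 kWh
desktop computer: 124 W × 3.7 h × 30 d = 13,764 Wh = 13.76 kWh
induction cooktop: 2607 W × 12.9 h × 30 d = 1,008,909 Wh = 1,009 kWh
Total energy = 85.32 + 24.19 + 9.104 + 13.76 + 1,009 = 1,141 kWh
Cost = 1,141 kWh × $0.194 = $221.41 ≈ $221

$221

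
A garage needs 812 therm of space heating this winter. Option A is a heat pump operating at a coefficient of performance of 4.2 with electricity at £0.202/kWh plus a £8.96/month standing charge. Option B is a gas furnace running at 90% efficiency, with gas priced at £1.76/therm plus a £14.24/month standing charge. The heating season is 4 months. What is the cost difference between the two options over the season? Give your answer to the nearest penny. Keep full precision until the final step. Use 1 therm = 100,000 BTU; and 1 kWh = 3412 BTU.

Heat load = 812 therm × 100,000 = 81,200,000 BTU
Gas: input = 81,200,000 / 0.90 = 90,222,222 BTU = 902.2 therm → 902.2 × £1.76 = £1,587.91; + 4 × £14.24 standing = £1,644.87
Heat pump: 81,200,000 BTU / 3412 = 23,800 kWh heat; / 4.2 = 5,666 kWh in → × £0.202 = £1,144.59; + 4 × £8.96 standing = £1,180.43
Difference = |£1,644.87 − £1,180.43| = £464.44

£464.44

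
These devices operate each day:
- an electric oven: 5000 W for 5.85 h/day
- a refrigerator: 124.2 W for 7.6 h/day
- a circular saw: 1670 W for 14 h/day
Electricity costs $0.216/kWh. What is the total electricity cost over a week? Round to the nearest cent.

$81.00

electric oven: 5000 W × 5.85 h × 7 d = 204,750 Wh = 204.8 kWh
refrigerator: 124.2 W × 7.6 h × 7 d = 6,607 Wh = 6.607 kWh
circular saw: 1670 W × 14 h × 7 d = 163,660 Wh = 163.7 kWh
Total energy = 204.8 + 6.607 + 163.7 = 375 kWh
Cost = 375 kWh × $0.216 = $81.00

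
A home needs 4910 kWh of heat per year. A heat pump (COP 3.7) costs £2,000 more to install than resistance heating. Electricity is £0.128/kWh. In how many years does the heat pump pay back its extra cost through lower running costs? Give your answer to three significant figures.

Resistance: 4910 kWh × £0.128 = £628.48/yr
Heat pump: 4910 / 3.7 = 1327 kWh in → × £0.128 = £169.86/yr
Annual savings = £458.62
Payback = £2,000 / £458.62 = 4.36 years

4.36 years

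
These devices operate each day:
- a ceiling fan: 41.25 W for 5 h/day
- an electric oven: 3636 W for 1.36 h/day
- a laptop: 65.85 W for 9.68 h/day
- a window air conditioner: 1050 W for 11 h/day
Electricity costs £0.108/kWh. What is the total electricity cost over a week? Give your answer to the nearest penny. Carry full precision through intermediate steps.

£13.11

ceiling fan: 41.25 W × 5 h × 7 d = 1,444 Wh = 1.444 kWh
electric oven: 3636 W × 1.36 h × 7 d = 34,615 Wh = 34.61 kWh
laptop: 65.85 W × 9.68 h × 7 d = 4,462 Wh = 4.462 kWh
window air conditioner: 1050 W × 11 h × 7 d = 80,850 Wh = 80.85 kWh
Total energy = 1.444 + 34.61 + 4.462 + 80.85 = 121.4 kWh
Cost = 121.4 kWh × £0.108 = £13.11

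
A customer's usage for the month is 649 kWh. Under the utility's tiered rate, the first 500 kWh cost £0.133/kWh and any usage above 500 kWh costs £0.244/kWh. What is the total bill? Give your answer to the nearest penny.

First 500 kWh × £0.133 = £66.50
Remaining 149 kWh × £0.244 = £36.36
Total = £102.86

£102.86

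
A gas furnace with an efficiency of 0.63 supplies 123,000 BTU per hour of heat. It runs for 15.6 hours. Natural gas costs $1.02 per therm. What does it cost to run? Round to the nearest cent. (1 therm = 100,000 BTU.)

Heat delivered = 123,000 BTU/h × 15.6 h = 1,918,800 BTU
Gas input = 1,918,800 / 0.63 = 3,045,714 BTU
= 3,045,714 / 100,000 = 30.46 therm
Cost = 30.46 × $1.02/therm = $31.07

$31.07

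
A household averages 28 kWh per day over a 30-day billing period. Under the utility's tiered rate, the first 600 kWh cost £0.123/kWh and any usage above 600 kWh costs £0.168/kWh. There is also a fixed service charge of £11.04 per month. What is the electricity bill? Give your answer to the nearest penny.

£125.16

Usage = 28 kWh/day × 30 days = 840 kWh
First 600 kWh × £0.123 = £73.80
Remaining 240 kWh × £0.168 = £40.32
Energy charge = £114.12; + service £11.04 = £125.16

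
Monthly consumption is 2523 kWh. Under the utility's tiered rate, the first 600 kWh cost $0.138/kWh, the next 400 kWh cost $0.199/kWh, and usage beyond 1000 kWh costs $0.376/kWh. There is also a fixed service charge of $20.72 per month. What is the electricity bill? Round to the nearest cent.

$755.77

First 600 kWh × $0.138 = $82.80
Next 400 kWh × $0.199 = $79.60
Remaining 1523 kWh × $0.376 = $572.65
Energy charge = $735.05; + service $20.72 = $755.77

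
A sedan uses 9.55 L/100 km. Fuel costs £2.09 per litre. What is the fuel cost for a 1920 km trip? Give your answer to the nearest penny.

Fuel = 9.55 L/100 km × 1920 km / 100 = 183.4 L
Cost = 183.4 L × £2.09/L = £383.22

£383.22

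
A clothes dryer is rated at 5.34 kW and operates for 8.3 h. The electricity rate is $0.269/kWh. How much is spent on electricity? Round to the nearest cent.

Energy = 5340 W × 8.3 h = 44,322 Wh = 44.32 kWh
Cost = 44.32 kWh × $0.269/kWh = $11.92

$11.92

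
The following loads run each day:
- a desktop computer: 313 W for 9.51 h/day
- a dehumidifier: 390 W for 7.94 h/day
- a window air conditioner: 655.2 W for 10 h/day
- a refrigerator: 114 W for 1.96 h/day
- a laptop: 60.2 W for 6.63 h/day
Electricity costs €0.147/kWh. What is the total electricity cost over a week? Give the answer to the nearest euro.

desktop computer: 313 W × 9.51 h × 7 d = 20,836 Wh = 20.84 kWh
dehumidifier: 390 W × 7.94 h × 7 d = 21,676 Wh = 21.68 kWh
window air conditioner: 655.2 W × 10 h × 7 d = 45,864 Wh = 45.86 kWh
refrigerator: 114 W × 1.96 h × 7 d = 1,564 Wh = 1.564 kWh
laptop: 60.2 W × 6.63 h × 7 d = 2,794 Wh = 2.794 kWh
Total energy = 20.84 + 21.68 + 45.86 + 1.564 + 2.794 = 92.73 kWh
Cost = 92.73 kWh × €0.147 = €13.63 ≈ €14

€14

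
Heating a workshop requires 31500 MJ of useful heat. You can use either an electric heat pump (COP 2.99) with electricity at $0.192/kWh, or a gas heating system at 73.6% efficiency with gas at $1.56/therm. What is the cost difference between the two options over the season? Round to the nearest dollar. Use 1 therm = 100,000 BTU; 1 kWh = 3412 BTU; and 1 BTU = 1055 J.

Heat load = 31500 MJ = 31,500,000,000 J / 1055 = 29,857,820 BTU
Gas: input = 29,857,820 / 0.736 = 40,567,690 BTU = 405.7 therm → 405.7 × $1.56 = $632.86
Heat pump: 29,857,820 BTU / 3412 = 8,751 kWh heat; / 2.99 = 2,927 kWh in → × $0.192 = $561.93
Difference = |$632.86 − $561.93| = $70.93 ≈ $71

$71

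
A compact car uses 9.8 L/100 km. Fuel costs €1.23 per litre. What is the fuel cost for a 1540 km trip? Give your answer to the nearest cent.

Fuel = 9.8 L/100 km × 1540 km / 100 = 150.9 L
Cost = 150.9 L × €1.23/L = €185.63

€185.63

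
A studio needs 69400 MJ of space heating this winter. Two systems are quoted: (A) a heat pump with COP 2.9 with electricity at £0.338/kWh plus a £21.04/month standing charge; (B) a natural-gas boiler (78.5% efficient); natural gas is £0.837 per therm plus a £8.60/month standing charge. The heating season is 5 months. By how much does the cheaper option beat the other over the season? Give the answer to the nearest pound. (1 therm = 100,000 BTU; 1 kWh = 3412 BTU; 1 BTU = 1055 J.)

£1608

Heat load = 69400 MJ = 69,400,000,000 J / 1055 = 65,781,991 BTU
Gas: input = 65,781,991 / 0.785 = 83,798,714 BTU = 838 therm → 838 × £0.837 = £701.40; + 5 × £8.60 standing = £744.40
Heat pump: 65,781,991 BTU / 3412 = 19,280 kWh heat; / 2.9 = 6,648 kWh in → × £0.338 = £2,247.07; + 5 × £21.04 standing = £2,352.27
Difference = |£744.40 − £2,352.27| = £1,607.88 ≈ £1608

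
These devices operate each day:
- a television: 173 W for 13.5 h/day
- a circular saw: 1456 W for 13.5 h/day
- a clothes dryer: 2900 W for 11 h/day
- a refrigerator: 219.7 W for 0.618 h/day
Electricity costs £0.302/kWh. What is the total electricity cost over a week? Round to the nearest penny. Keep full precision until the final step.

television: 173 W × 13.5 h × 7 d = 16,348 Wh = 16.35 kWh
circular saw: 1456 W × 13.5 h × 7 d = 137,592 Wh = 137.6 kWh
clothes dryer: 2900 W × 11 h × 7 d = 223,300 Wh = 223.3 kWh
refrigerator: 219.7 W × 0.618 h × 7 d = 950 Wh = 0.9504 kWh
Total energy = 16.35 + 137.6 + 223.3 + 0.9504 = 378.2 kWh
Cost = 378.2 kWh × £0.302 = £114.21

£114.21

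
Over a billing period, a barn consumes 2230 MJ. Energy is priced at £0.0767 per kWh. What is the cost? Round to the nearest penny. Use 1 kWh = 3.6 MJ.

2230 MJ × (0.27778 kWh/MJ) = 619.4 kWh
Cost = 619.4 kWh × £0.0767/kWh = £47.51

£47.51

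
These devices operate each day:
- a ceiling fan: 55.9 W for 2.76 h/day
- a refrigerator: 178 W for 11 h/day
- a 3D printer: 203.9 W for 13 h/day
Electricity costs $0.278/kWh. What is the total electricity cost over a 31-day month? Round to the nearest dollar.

ceiling fan: 55.9 W × 2.76 h × 31 d = 4,783 Wh = 4.783 kWh
refrigerator: 178 W × 11 h × 31 d = 60,698 Wh = 60.7 kWh
3D printer: 203.9 W × 13 h × 31 d = 82,172 Wh = 82.17 kWh
Total energy = 4.783 + 60.7 + 82.17 = 147.7 kWh
Cost = 147.7 kWh × $0.278 = $41.05 ≈ $41

$41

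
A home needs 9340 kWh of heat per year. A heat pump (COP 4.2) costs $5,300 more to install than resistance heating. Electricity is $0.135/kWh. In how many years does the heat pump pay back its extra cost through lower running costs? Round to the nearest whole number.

6 years

Resistance: 9340 kWh × $0.135 = $1,260.90/yr
Heat pump: 9340 / 4.2 = 2224 kWh in → × $0.135 = $300.21/yr
Annual savings = $960.69
Payback = $5,300 / $960.69 = 5.52 years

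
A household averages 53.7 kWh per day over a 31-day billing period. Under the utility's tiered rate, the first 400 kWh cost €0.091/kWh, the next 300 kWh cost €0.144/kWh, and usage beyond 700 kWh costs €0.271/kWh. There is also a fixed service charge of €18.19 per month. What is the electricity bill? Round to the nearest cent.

Usage = 53.7 kWh/day × 31 days = 1664.7 kWh
First 400 kWh × €0.091 = €36.40
Next 300 kWh × €0.144 = €43.20
Remaining 964.7 kWh × €0.271 = €261.43
Energy charge = €341.03; + service €18.19 = €359.22

€359.22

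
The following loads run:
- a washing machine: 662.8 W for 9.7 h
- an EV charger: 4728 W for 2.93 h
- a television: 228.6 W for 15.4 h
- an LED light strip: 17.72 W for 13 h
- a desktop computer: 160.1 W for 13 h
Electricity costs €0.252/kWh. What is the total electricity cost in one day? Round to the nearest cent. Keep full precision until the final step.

washing machine: 662.8 W × 9.7 h = 6,429 Wh = 6.429 kWh
EV charger: 4728 W × 2.93 h = 13,853 Wh = 13.85 kWh
television: 228.6 W × 15.4 h = 3,520 Wh = 3.52 kWh
LED light strip: 17.72 W × 13 h = 230 Wh = 0.2304 kWh
desktop computer: 160.1 W × 13 h = 2,081 Wh = 2.081 kWh
Total energy = 6.429 + 13.85 + 3.52 + 0.2304 + 2.081 = 26.11 kWh
Cost = 26.11 kWh × €0.252 = €6.58

€6.58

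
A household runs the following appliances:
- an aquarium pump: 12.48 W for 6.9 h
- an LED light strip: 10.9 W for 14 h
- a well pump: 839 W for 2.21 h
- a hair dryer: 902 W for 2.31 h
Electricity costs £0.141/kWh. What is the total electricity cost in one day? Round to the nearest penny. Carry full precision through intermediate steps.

£0.59

aquarium pump: 12.48 W × 6.9 h = 86 Wh = 0.08611 kWh
LED light strip: 10.9 W × 14 h = 153 Wh = 0.1526 kWh
well pump: 839 W × 2.21 h = 1,854 Wh = 1.854 kWh
hair dryer: 902 W × 2.31 h = 2,084 Wh = 2.084 kWh
Total energy = 0.08611 + 0.1526 + 1.854 + 2.084 = 4.177 kWh
Cost = 4.177 kWh × £0.141 = £0.59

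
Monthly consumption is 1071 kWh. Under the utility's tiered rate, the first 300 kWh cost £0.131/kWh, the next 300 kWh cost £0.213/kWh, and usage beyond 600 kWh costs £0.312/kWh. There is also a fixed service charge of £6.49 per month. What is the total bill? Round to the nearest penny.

First 300 kWh × £0.131 = £39.30
Next 300 kWh × £0.213 = £63.90
Remaining 471 kWh × £0.312 = £146.95
Energy charge = £250.15; + service £6.49 = £256.64

£256.64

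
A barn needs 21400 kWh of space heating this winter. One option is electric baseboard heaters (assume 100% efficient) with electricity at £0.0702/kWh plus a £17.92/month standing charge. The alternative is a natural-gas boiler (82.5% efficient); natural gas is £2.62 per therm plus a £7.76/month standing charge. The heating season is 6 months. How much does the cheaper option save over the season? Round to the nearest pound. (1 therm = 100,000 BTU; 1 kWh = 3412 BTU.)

£756

Heat load = 21400 kWh × 3412 = 73,016,800 BTU
Gas: input = 73,016,800 / 0.825 = 88,505,212 BTU = 885.1 therm → 885.1 × £2.62 = £2,318.84; + 6 × £7.76 standing = £2,365.40
Electric: 73,016,800 BTU / 3412 = 21,400 kWh → × £0.0702 = £1,502.28; + 6 × £17.92 standing = £1,609.80
Difference = |£2,365.40 − £1,609.80| = £755.60 ≈ £756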